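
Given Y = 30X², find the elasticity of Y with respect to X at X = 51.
Elasticity = 2

Elasticity = (dY/dX) · (X/Y)

dY/dX = 60·X
At X = 51: dY/dX = 3060, Y = 78030

Elasticity = 3060 · (51 / 78030) = 2

Interpretation: for a small percentage change in X, the percentage change in Y is approximately 2.00 times as large.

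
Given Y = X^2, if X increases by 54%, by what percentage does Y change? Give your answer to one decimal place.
137.2%

For Y = X^2:
If X → X(1 + 0.54)
Then Y → Y · (1 + 0.54)^2
     = Y · 2.3716

Percentage change = ((1 + 0.54)^2 − 1) × 100% ≈ 137.2%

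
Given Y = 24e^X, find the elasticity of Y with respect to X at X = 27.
Elasticity = 27

Elasticity = (dY/dX) · (X/Y)

dY/dX = 24·e^X
At X = 27: dY/dX = 24·e^27, Y = 24·e^27

Elasticity = (24·e^27) · (27 / (24·e^27)) = 27

Interpretation: for a small percentage change in X, the percentage change in Y is approximately 27.00 times as large.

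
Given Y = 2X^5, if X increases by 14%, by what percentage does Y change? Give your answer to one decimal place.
92.5%

For Y = 2X^5:
If X → X(1 + 0.14)
Then Y → Y · (1 + 0.14)^5
     ≈ Y · 1.9254

Percentage change = ((1 + 0.14)^5 − 1) × 100% ≈ 92.5%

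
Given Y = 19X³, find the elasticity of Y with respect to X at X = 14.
Elasticity = 3

Elasticity = (dY/dX) · (X/Y)

dY/dX = 57·X²
At X = 14: dY/dX = 11172, Y = 52136

Elasticity = 11172 · (14 / 52136) = 3

Interpretation: for a small percentage change in X, the percentage change in Y is approximately 3.00 times as large.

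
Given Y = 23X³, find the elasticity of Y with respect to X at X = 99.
Elasticity = 3

Elasticity = (dY/dX) · (X/Y)

dY/dX = 69·X²
At X = 99: dY/dX = 676269, Y = 22316877

Elasticity = 676269 · (99 / 22316877) = 3

Interpretation: for a small percentage change in X, the percentage change in Y is approximately 3.00 times as large.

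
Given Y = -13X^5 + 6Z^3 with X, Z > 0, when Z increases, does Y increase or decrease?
Y increases

Taking the partial derivative:
∂Y/∂Z = 18Z^2

∂Y/∂Z = 18Z^2 > 0 (assuming positive values)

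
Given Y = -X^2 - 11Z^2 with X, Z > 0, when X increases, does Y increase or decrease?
Y decreases

Taking the partial derivative:
∂Y/∂X = -2X

∂Y/∂X = -2X < 0 (assuming positive values)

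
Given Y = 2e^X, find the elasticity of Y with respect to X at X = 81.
Elasticity = 81

Elasticity = (dY/dX) · (X/Y)

dY/dX = 2·e^X
At X = 81: dY/dX = 2·e^81, Y = 2·e^81

Elasticity = (2·e^81) · (81 / (2·e^81)) = 81

Interpretation: for a small percentage change in X, the percentage change in Y is approximately 81.00 times as large.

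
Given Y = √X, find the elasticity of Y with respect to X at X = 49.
Elasticity = 1/2

Elasticity = (dY/dX) · (X/Y)

dY/dX = 1/(2·√X)
At X = 49: dY/dX = 1/14, Y = 7

Elasticity = (1/14) · (49 / 7) = 1/2

Interpretation: for a small percentage change in X, the percentage change in Y is approximately 0.50 times as large.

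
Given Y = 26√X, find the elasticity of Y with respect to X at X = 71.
Elasticity = 1/2

Elasticity = (dY/dX) · (X/Y)

dY/dX = 13/√X
At X = 71: dY/dX = 13·√71/71, Y = 26·√71

Elasticity = (13·√71/71) · (71 / (26·√71)) = 1/2

Interpretation: for a small percentage change in X, the percentage change in Y is approximately 0.50 times as large.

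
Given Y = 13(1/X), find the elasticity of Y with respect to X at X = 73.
Elasticity = -1

Elasticity = (dY/dX) · (X/Y)

dY/dX = -13/X²
At X = 73: dY/dX = -13/5329, Y = 13/73

Elasticity = (-13/5329) · (73 / (13/73)) = -1

Interpretation: for a small percentage change in X, the percentage change in Y is approximately -1.00 times as large.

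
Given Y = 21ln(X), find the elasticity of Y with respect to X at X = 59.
Elasticity = 1/ln(59) ≈ 0.2452

Elasticity = (dY/dX) · (X/Y)

dY/dX = 21/X
At X = 59: dY/dX = 21/59, Y = 21·ln(59)

Elasticity = (21/59) · (59 / (21·ln(59))) = 1/ln(59) ≈ 0.2452

Interpretation: for a small percentage change in X, the percentage change in Y is approximately 0.25 times as large.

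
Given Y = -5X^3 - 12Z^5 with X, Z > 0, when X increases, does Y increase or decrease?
Y decreases

Taking the partial derivative:
∂Y/∂X = -15X^2

∂Y/∂X = -15X^2 < 0 (assuming positive values)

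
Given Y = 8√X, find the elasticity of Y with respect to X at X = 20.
Elasticity = 1/2

Elasticity = (dY/dX) · (X/Y)

dY/dX = 4/√X
At X = 20: dY/dX = 2·√5/5, Y = 16·√5

Elasticity = (2·√5/5) · (20 / (16·√5)) = 1/2

Interpretation: for a small percentage change in X, the percentage change in Y is approximately 0.50 times as large.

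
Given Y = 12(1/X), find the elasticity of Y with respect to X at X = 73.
Elasticity = -1

Elasticity = (dY/dX) · (X/Y)

dY/dX = -12/X²
At X = 73: dY/dX = -12/5329, Y = 12/73

Elasticity = (-12/5329) · (73 / (12/73)) = -1

Interpretation: for a small percentage change in X, the percentage change in Y is approximately -1.00 times as large.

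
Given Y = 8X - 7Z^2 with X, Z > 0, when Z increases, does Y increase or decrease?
Y decreases

Taking the partial derivative:
∂Y/∂Z = -14Z

∂Y/∂Z = -14Z < 0 (assuming positive values)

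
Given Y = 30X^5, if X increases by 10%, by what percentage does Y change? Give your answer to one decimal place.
61.1%

For Y = 30X^5:
If X → X(1 + 0.1)
Then Y → Y · (1 + 0.1)^5
     ≈ Y · 1.6105

Percentage change = ((1 + 0.1)^5 − 1) × 100% ≈ 61.1%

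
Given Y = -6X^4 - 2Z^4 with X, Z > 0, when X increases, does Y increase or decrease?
Y decreases

Taking the partial derivative:
∂Y/∂X = -24X^3

∂Y/∂X = -24X^3 < 0 (assuming positive values)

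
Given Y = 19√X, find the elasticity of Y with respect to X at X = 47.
Elasticity = 1/2

Elasticity = (dY/dX) · (X/Y)

dY/dX = 19/(2·√X)
At X = 47: dY/dX = 19·√47/94, Y = 19·√47

Elasticity = (19·√47/94) · (47 / (19·√47)) = 1/2

Interpretation: for a small percentage change in X, the percentage change in Y is approximately 0.50 times as large.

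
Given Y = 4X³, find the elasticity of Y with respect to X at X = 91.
Elasticity = 3

Elasticity = (dY/dX) · (X/Y)

dY/dX = 12·X²
At X = 91: dY/dX = 99372, Y = 3014284

Elasticity = 99372 · (91 / 3014284) = 3

Interpretation: for a small percentage change in X, the percentage change in Y is approximately 3.00 times as large.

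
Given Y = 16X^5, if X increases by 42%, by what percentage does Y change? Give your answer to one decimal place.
477.4%

For Y = 16X^5:
If X → X(1 + 0.42)
Then Y → Y · (1 + 0.42)^5
     ≈ Y · 5.7735

Percentage change = ((1 + 0.42)^5 − 1) × 100% ≈ 477.4%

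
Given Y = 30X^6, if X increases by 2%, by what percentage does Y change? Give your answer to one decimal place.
12.6%

For Y = 30X^6:
If X → X(1 + 0.02)
Then Y → Y · (1 + 0.02)^6
     ≈ Y · 1.1262

Percentage change = ((1 + 0.02)^6 − 1) × 100% ≈ 12.6%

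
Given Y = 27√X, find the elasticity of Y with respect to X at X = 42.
Elasticity = 1/2

Elasticity = (dY/dX) · (X/Y)

dY/dX = 27/(2·√X)
At X = 42: dY/dX = 9·√42/28, Y = 27·√42

Elasticity = (9·√42/28) · (42 / (27·√42)) = 1/2

Interpretation: for a small percentage change in X, the percentage change in Y is approximately 0.50 times as large.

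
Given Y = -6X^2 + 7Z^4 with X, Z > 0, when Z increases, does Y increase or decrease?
Y increases

Taking the partial derivative:
∂Y/∂Z = 28Z^3

∂Y/∂Z = 28Z^3 > 0 (assuming positive values)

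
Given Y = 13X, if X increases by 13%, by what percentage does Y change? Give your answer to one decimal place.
13.0%

For Y = 13X:
If X → X(1 + 0.13)
Then Y → Y · (1 + 0.13)^1
     = Y · 1.1300

Percentage change = ((1 + 0.13)^1 − 1) × 100% = 13.0%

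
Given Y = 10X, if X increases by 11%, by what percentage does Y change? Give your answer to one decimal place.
11.0%

For Y = 10X:
If X → X(1 + 0.11)
Then Y → Y · (1 + 0.11)^1
     = Y · 1.1100

Percentage change = ((1 + 0.11)^1 − 1) × 100% = 11.0%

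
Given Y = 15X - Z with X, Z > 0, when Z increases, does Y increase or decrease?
Y decreases

Taking the partial derivative:
∂Y/∂Z = -1

∂Y/∂Z = -1 < 0 (assuming positive values)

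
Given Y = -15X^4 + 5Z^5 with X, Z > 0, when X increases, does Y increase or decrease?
Y decreases

Taking the partial derivative:
∂Y/∂X = -60X^3

∂Y/∂X = -60X^3 < 0 (assuming positive values)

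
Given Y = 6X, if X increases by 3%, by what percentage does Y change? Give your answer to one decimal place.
3.0%

For Y = 6X:
If X → X(1 + 0.03)
Then Y → Y · (1 + 0.03)^1
     = Y · 1.0300

Percentage change = ((1 + 0.03)^1 − 1) × 100% = 3.0%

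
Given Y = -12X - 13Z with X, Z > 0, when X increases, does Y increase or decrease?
Y decreases

Taking the partial derivative:
∂Y/∂X = -12

∂Y/∂X = -12 < 0 (assuming positive values)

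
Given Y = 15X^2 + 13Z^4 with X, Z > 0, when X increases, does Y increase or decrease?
Y increases

Taking the partial derivative:
∂Y/∂X = 30X

∂Y/∂X = 30X > 0 (assuming positive values)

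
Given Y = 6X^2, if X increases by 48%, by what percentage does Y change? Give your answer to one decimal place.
119.0%

For Y = 6X^2:
If X → X(1 + 0.48)
Then Y → Y · (1 + 0.48)^2
     = Y · 2.1904

Percentage change = ((1 + 0.48)^2 − 1) × 100% ≈ 119.0%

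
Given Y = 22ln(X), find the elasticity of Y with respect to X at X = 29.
Elasticity = 1/ln(29) ≈ 0.2970

Elasticity = (dY/dX) · (X/Y)

dY/dX = 22/X
At X = 29: dY/dX = 22/29, Y = 22·ln(29)

Elasticity = (22/29) · (29 / (22·ln(29))) = 1/ln(29) ≈ 0.2970

Interpretation: for a small percentage change in X, the percentage change in Y is approximately 0.30 times as large.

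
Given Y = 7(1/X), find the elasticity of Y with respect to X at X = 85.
Elasticity = -1

Elasticity = (dY/dX) · (X/Y)

dY/dX = -7/X²
At X = 85: dY/dX = -7/7225, Y = 7/85

Elasticity = (-7/7225) · (85 / (7/85)) = -1

Interpretation: for a small percentage change in X, the percentage change in Y is approximately -1.00 times as large.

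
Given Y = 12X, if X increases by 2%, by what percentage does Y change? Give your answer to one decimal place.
2.0%

For Y = 12X:
If X → X(1 + 0.02)
Then Y → Y · (1 + 0.02)^1
     = Y · 1.0200

Percentage change = ((1 + 0.02)^1 − 1) × 100% = 2.0%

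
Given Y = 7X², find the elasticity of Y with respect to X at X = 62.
Elasticity = 2

Elasticity = (dY/dX) · (X/Y)

dY/dX = 14·X
At X = 62: dY/dX = 868, Y = 26908

Elasticity = 868 · (62 / 26908) = 2

Interpretation: for a small percentage change in X, the percentage change in Y is approximately 2.00 times as large.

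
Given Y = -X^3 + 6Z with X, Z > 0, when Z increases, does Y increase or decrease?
Y increases

Taking the partial derivative:
∂Y/∂Z = 6

∂Y/∂Z = 6 > 0 (assuming positive values)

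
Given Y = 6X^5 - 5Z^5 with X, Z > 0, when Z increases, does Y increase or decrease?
Y decreases

Taking the partial derivative:
∂Y/∂Z = -25Z^4

∂Y/∂Z = -25Z^4 < 0 (assuming positive values)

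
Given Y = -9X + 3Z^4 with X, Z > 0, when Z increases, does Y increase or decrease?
Y increases

Taking the partial derivative:
∂Y/∂Z = 12Z^3

∂Y/∂Z = 12Z^3 > 0 (assuming positive values)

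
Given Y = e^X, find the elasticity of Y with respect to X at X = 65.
Elasticity = 65

Elasticity = (dY/dX) · (X/Y)

dY/dX = e^X
At X = 65: dY/dX = e^65, Y = e^65

Elasticity = (e^65) · (65 / (e^65)) = 65

Interpretation: for a small percentage change in X, the percentage change in Y is approximately 65.00 times as large.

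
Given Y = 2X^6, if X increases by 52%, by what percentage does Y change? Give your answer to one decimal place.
1133.3%

For Y = 2X^6:
If X → X(1 + 0.52)
Then Y → Y · (1 + 0.52)^6
     ≈ Y · 12.3328

Percentage change = ((1 + 0.52)^6 − 1) × 100% ≈ 1133.3%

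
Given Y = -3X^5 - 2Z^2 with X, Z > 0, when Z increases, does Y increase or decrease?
Y decreases

Taking the partial derivative:
∂Y/∂Z = -4Z

∂Y/∂Z = -4Z < 0 (assuming positive values)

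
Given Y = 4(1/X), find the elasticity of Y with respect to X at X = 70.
Elasticity = -1

Elasticity = (dY/dX) · (X/Y)

dY/dX = -4/X²
At X = 70: dY/dX = -1/1225, Y = 2/35

Elasticity = (-1/1225) · (70 / (2/35)) = -1

Interpretation: for a small percentage change in X, the percentage change in Y is approximately -1.00 times as large.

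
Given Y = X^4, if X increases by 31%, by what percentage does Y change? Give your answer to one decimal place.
194.5%

For Y = X^4:
If X → X(1 + 0.31)
Then Y → Y · (1 + 0.31)^4
     ≈ Y · 2.9450

Percentage change = ((1 + 0.31)^4 − 1) × 100% ≈ 194.5%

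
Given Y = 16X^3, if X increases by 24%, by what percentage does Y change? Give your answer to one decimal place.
90.7%

For Y = 16X^3:
If X → X(1 + 0.24)
Then Y → Y · (1 + 0.24)^3
     ≈ Y · 1.9066

Percentage change = ((1 + 0.24)^3 − 1) × 100% ≈ 90.7%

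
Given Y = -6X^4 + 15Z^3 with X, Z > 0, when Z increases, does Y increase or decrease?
Y increases

Taking the partial derivative:
∂Y/∂Z = 45Z^2

∂Y/∂Z = 45Z^2 > 0 (assuming positive values)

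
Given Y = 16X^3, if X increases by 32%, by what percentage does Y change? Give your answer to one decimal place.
130.0%

For Y = 16X^3:
If X → X(1 + 0.32)
Then Y → Y · (1 + 0.32)^3
     ≈ Y · 2.3000

Percentage change = ((1 + 0.32)^3 − 1) × 100% ≈ 130.0%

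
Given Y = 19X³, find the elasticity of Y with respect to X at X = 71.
Elasticity = 3

Elasticity = (dY/dX) · (X/Y)

dY/dX = 57·X²
At X = 71: dY/dX = 287337, Y = 6800309

Elasticity = 287337 · (71 / 6800309) = 3

Interpretation: for a small percentage change in X, the percentage change in Y is approximately 3.00 times as large.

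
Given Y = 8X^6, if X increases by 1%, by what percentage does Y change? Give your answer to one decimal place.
6.2%

For Y = 8X^6:
If X → X(1 + 0.01)
Then Y → Y · (1 + 0.01)^6
     ≈ Y · 1.0615

Percentage change = ((1 + 0.01)^6 − 1) × 100% ≈ 6.2%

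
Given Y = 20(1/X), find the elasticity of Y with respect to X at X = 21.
Elasticity = -1

Elasticity = (dY/dX) · (X/Y)

dY/dX = -20/X²
At X = 21: dY/dX = -20/441, Y = 20/21

Elasticity = (-20/441) · (21 / (20/21)) = -1

Interpretation: for a small percentage change in X, the percentage change in Y is approximately -1.00 times as large.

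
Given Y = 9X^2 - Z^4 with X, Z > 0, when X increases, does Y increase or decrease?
Y increases

Taking the partial derivative:
∂Y/∂X = 18X

∂Y/∂X = 18X > 0 (assuming positive values)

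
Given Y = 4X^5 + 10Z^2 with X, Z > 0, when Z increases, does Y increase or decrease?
Y increases

Taking the partial derivative:
∂Y/∂Z = 20Z

∂Y/∂Z = 20Z > 0 (assuming positive values)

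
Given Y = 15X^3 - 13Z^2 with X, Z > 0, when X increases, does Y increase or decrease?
Y increases

Taking the partial derivative:
∂Y/∂X = 45X^2

∂Y/∂X = 45X^2 > 0 (assuming positive values)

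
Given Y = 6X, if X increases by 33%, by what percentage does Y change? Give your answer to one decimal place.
33.0%

For Y = 6X:
If X → X(1 + 0.33)
Then Y → Y · (1 + 0.33)^1
     = Y · 1.3300

Percentage change = ((1 + 0.33)^1 − 1) × 100% = 33.0%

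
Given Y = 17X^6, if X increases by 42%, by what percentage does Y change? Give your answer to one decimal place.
719.8%

For Y = 17X^6:
If X → X(1 + 0.42)
Then Y → Y · (1 + 0.42)^6
     ≈ Y · 8.1984

Percentage change = ((1 + 0.42)^6 − 1) × 100% ≈ 719.8%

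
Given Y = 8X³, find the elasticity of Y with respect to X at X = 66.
Elasticity = 3

Elasticity = (dY/dX) · (X/Y)

dY/dX = 24·X²
At X = 66: dY/dX = 104544, Y = 2299968

Elasticity = 104544 · (66 / 2299968) = 3

Interpretation: for a small percentage change in X, the percentage change in Y is approximately 3.00 times as large.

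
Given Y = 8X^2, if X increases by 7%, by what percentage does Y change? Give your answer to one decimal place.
14.5%

For Y = 8X^2:
If X → X(1 + 0.07)
Then Y → Y · (1 + 0.07)^2
     = Y · 1.1449

Percentage change = ((1 + 0.07)^2 − 1) × 100% ≈ 14.5%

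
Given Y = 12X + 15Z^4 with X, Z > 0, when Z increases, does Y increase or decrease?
Y increases

Taking the partial derivative:
∂Y/∂Z = 60Z^3

∂Y/∂Z = 60Z^3 > 0 (assuming positive values)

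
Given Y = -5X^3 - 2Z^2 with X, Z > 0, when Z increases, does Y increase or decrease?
Y decreases

Taking the partial derivative:
∂Y/∂Z = -4Z

∂Y/∂Z = -4Z < 0 (assuming positive values)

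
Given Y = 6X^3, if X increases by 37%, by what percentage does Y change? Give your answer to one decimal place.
157.1%

For Y = 6X^3:
If X → X(1 + 0.37)
Then Y → Y · (1 + 0.37)^3
     ≈ Y · 2.5714

Percentage change = ((1 + 0.37)^3 − 1) × 100% ≈ 157.1%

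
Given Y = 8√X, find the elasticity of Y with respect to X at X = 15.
Elasticity = 1/2

Elasticity = (dY/dX) · (X/Y)

dY/dX = 4/√X
At X = 15: dY/dX = 4·√15/15, Y = 8·√15

Elasticity = (4·√15/15) · (15 / (8·√15)) = 1/2

Interpretation: for a small percentage change in X, the percentage change in Y is approximately 0.50 times as large.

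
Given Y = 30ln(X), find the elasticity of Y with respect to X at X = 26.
Elasticity = 1/ln(26) ≈ 0.3069

Elasticity = (dY/dX) · (X/Y)

dY/dX = 30/X
At X = 26: dY/dX = 15/13, Y = 30·ln(26)

Elasticity = (15/13) · (26 / (30·ln(26))) = 1/ln(26) ≈ 0.3069

Interpretation: for a small percentage change in X, the percentage change in Y is approximately 0.31 times as large.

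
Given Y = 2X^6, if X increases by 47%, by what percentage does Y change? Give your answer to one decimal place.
909.0%

For Y = 2X^6:
If X → X(1 + 0.47)
Then Y → Y · (1 + 0.47)^6
     ≈ Y · 10.0903

Percentage change = ((1 + 0.47)^6 − 1) × 100% ≈ 909.0%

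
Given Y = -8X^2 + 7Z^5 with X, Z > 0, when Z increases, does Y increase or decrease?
Y increases

Taking the partial derivative:
∂Y/∂Z = 35Z^4

∂Y/∂Z = 35Z^4 > 0 (assuming positive values)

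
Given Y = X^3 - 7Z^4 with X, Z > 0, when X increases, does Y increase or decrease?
Y increases

Taking the partial derivative:
∂Y/∂X = 3X^2

∂Y/∂X = 3X^2 > 0 (assuming positive values)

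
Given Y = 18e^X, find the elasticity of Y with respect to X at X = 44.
Elasticity = 44

Elasticity = (dY/dX) · (X/Y)

dY/dX = 18·e^X
At X = 44: dY/dX = 18·e^44, Y = 18·e^44

Elasticity = (18·e^44) · (44 / (18·e^44)) = 44

Interpretation: for a small percentage change in X, the percentage change in Y is approximately 44.00 times as large.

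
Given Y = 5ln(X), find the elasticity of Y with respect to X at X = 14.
Elasticity = 1/ln(14) ≈ 0.3789

Elasticity = (dY/dX) · (X/Y)

dY/dX = 5/X
At X = 14: dY/dX = 5/14, Y = 5·ln(14)

Elasticity = (5/14) · (14 / (5·ln(14))) = 1/ln(14) ≈ 0.3789

Interpretation: for a small percentage change in X, the percentage change in Y is approximately 0.38 times as large.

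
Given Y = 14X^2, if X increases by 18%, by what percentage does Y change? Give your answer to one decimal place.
39.2%

For Y = 14X^2:
If X → X(1 + 0.18)
Then Y → Y · (1 + 0.18)^2
     = Y · 1.3924

Percentage change = ((1 + 0.18)^2 − 1) × 100% ≈ 39.2%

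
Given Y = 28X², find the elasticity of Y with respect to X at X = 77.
Elasticity = 2

Elasticity = (dY/dX) · (X/Y)

dY/dX = 56·X
At X = 77: dY/dX = 4312, Y = 166012

Elasticity = 4312 · (77 / 166012) = 2

Interpretation: for a small percentage change in X, the percentage change in Y is approximately 2.00 times as large.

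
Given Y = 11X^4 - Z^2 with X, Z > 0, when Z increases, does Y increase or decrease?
Y decreases

Taking the partial derivative:
∂Y/∂Z = -2Z

∂Y/∂Z = -2Z < 0 (assuming positive values)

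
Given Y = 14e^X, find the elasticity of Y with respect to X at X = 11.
Elasticity = 11

Elasticity = (dY/dX) · (X/Y)

dY/dX = 14·e^X
At X = 11: dY/dX = 14·e^11, Y = 14·e^11

Elasticity = (14·e^11) · (11 / (14·e^11)) = 11

Interpretation: for a small percentage change in X, the percentage change in Y is approximately 11.00 times as large.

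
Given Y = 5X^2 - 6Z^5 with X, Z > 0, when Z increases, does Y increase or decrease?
Y decreases

Taking the partial derivative:
∂Y/∂Z = -30Z^4

∂Y/∂Z = -30Z^4 < 0 (assuming positive values)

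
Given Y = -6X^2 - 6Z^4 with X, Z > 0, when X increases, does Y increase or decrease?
Y decreases

Taking the partial derivative:
∂Y/∂X = -12X

∂Y/∂X = -12X < 0 (assuming positive values)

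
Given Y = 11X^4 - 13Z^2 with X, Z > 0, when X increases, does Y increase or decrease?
Y increases

Taking the partial derivative:
∂Y/∂X = 44X^3

∂Y/∂X = 44X^3 > 0 (assuming positive values)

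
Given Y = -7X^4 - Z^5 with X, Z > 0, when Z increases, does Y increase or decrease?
Y decreases

Taking the partial derivative:
∂Y/∂Z = -5Z^4

∂Y/∂Z = -5Z^4 < 0 (assuming positive values)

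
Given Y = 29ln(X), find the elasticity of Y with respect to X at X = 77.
Elasticity = 1/ln(77) ≈ 0.2302

Elasticity = (dY/dX) · (X/Y)

dY/dX = 29/X
At X = 77: dY/dX = 29/77, Y = 29·ln(77)

Elasticity = (29/77) · (77 / (29·ln(77))) = 1/ln(77) ≈ 0.2302

Interpretation: for a small percentage change in X, the percentage change in Y is approximately 0.23 times as large.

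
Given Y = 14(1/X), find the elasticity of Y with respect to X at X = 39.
Elasticity = -1

Elasticity = (dY/dX) · (X/Y)

dY/dX = -14/X²
At X = 39: dY/dX = -14/1521, Y = 14/39

Elasticity = (-14/1521) · (39 / (14/39)) = -1

Interpretation: for a small percentage change in X, the percentage change in Y is approximately -1.00 times as large.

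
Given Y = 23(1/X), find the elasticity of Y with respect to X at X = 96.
Elasticity = -1

Elasticity = (dY/dX) · (X/Y)

dY/dX = -23/X²
At X = 96: dY/dX = -23/9216, Y = 23/96

Elasticity = (-23/9216) · (96 / (23/96)) = -1

Interpretation: for a small percentage change in X, the percentage change in Y is approximately -1.00 times as large.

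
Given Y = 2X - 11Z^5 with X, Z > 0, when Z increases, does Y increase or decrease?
Y decreases

Taking the partial derivative:
∂Y/∂Z = -55Z^4

∂Y/∂Z = -55Z^4 < 0 (assuming positive values)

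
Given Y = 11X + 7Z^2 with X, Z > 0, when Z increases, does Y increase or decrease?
Y increases

Taking the partial derivative:
∂Y/∂Z = 14Z

∂Y/∂Z = 14Z > 0 (assuming positive values)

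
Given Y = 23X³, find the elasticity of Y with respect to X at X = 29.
Elasticity = 3

Elasticity = (dY/dX) · (X/Y)

dY/dX = 69·X²
At X = 29: dY/dX = 58029, Y = 560947

Elasticity = 58029 · (29 / 560947) = 3

Interpretation: for a small percentage change in X, the percentage change in Y is approximately 3.00 times as large.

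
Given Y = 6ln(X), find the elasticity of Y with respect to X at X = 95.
Elasticity = 1/ln(95) ≈ 0.2196

Elasticity = (dY/dX) · (X/Y)

dY/dX = 6/X
At X = 95: dY/dX = 6/95, Y = 6·ln(95)

Elasticity = (6/95) · (95 / (6·ln(95))) = 1/ln(95) ≈ 0.2196

Interpretation: for a small percentage change in X, the percentage change in Y is approximately 0.22 times as large.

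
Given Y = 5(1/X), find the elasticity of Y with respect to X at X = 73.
Elasticity = -1

Elasticity = (dY/dX) · (X/Y)

dY/dX = -5/X²
At X = 73: dY/dX = -5/5329, Y = 5/73

Elasticity = (-5/5329) · (73 / (5/73)) = -1

Interpretation: for a small percentage change in X, the percentage change in Y is approximately -1.00 times as large.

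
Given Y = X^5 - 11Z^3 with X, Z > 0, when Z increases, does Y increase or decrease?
Y decreases

Taking the partial derivative:
∂Y/∂Z = -33Z^2

∂Y/∂Z = -33Z^2 < 0 (assuming positive values)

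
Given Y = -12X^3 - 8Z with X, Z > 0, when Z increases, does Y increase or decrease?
Y decreases

Taking the partial derivative:
∂Y/∂Z = -8

∂Y/∂Z = -8 < 0 (assuming positive values)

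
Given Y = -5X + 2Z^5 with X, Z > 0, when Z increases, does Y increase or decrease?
Y increases

Taking the partial derivative:
∂Y/∂Z = 10Z^4

∂Y/∂Z = 10Z^4 > 0 (assuming positive values)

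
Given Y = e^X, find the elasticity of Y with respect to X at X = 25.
Elasticity = 25

Elasticity = (dY/dX) · (X/Y)

dY/dX = e^X
At X = 25: dY/dX = e^25, Y = e^25

Elasticity = (e^25) · (25 / (e^25)) = 25

Interpretation: for a small percentage change in X, the percentage change in Y is approximately 25.00 times as large.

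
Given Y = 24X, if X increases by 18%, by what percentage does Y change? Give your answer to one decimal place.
18.0%

For Y = 24X:
If X → X(1 + 0.18)
Then Y → Y · (1 + 0.18)^1
     = Y · 1.1800

Percentage change = ((1 + 0.18)^1 − 1) × 100% = 18.0%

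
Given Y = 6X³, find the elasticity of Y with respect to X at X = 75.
Elasticity = 3

Elasticity = (dY/dX) · (X/Y)

dY/dX = 18·X²
At X = 75: dY/dX = 101250, Y = 2531250

Elasticity = 101250 · (75 / 2531250) = 3

Interpretation: for a small percentage change in X, the percentage change in Y is approximately 3.00 times as large.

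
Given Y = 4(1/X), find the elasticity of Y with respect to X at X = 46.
Elasticity = -1

Elasticity = (dY/dX) · (X/Y)

dY/dX = -4/X²
At X = 46: dY/dX = -1/529, Y = 2/23

Elasticity = (-1/529) · (46 / (2/23)) = -1

Interpretation: for a small percentage change in X, the percentage change in Y is approximately -1.00 times as large.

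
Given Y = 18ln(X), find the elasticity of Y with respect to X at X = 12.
Elasticity = 1/ln(12) ≈ 0.4024

Elasticity = (dY/dX) · (X/Y)

dY/dX = 18/X
At X = 12: dY/dX = 3/2, Y = 18·ln(12)

Elasticity = (3/2) · (12 / (18·ln(12))) = 1/ln(12) ≈ 0.4024

Interpretation: for a small percentage change in X, the percentage change in Y is approximately 0.40 times as large.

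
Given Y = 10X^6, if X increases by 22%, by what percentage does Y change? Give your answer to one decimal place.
229.7%

For Y = 10X^6:
If X → X(1 + 0.22)
Then Y → Y · (1 + 0.22)^6
     ≈ Y · 3.2973

Percentage change = ((1 + 0.22)^6 − 1) × 100% ≈ 229.7%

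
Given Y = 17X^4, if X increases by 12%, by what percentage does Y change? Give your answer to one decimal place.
57.4%

For Y = 17X^4:
If X → X(1 + 0.12)
Then Y → Y · (1 + 0.12)^4
     ≈ Y · 1.5735

Percentage change = ((1 + 0.12)^4 − 1) × 100% ≈ 57.4%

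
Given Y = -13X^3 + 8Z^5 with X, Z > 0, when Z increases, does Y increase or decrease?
Y increases

Taking the partial derivative:
∂Y/∂Z = 40Z^4

∂Y/∂Z = 40Z^4 > 0 (assuming positive values)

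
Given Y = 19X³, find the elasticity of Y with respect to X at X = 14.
Elasticity = 3

Elasticity = (dY/dX) · (X/Y)

dY/dX = 57·X²
At X = 14: dY/dX = 11172, Y = 52136

Elasticity = 11172 · (14 / 52136) = 3

Interpretation: for a small percentage change in X, the percentage change in Y is approximately 3.00 times as large.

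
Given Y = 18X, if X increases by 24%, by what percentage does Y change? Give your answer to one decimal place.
24.0%

For Y = 18X:
If X → X(1 + 0.24)
Then Y → Y · (1 + 0.24)^1
     = Y · 1.2400

Percentage change = ((1 + 0.24)^1 − 1) × 100% = 24.0%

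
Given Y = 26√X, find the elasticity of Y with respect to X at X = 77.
Elasticity = 1/2

Elasticity = (dY/dX) · (X/Y)

dY/dX = 13/√X
At X = 77: dY/dX = 13·√77/77, Y = 26·√77

Elasticity = (13·√77/77) · (77 / (26·√77)) = 1/2

Interpretation: for a small percentage change in X, the percentage change in Y is approximately 0.50 times as large.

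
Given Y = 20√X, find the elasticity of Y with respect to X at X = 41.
Elasticity = 1/2

Elasticity = (dY/dX) · (X/Y)

dY/dX = 10/√X
At X = 41: dY/dX = 10·√41/41, Y = 20·√41

Elasticity = (10·√41/41) · (41 / (20·√41)) = 1/2

Interpretation: for a small percentage change in X, the percentage change in Y is approximately 0.50 times as large.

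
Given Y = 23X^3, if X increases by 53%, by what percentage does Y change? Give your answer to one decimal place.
258.2%

For Y = 23X^3:
If X → X(1 + 0.53)
Then Y → Y · (1 + 0.53)^3
     ≈ Y · 3.5816

Percentage change = ((1 + 0.53)^3 − 1) × 100% ≈ 258.2%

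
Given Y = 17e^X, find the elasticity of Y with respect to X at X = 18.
Elasticity = 18

Elasticity = (dY/dX) · (X/Y)

dY/dX = 17·e^X
At X = 18: dY/dX = 17·e^18, Y = 17·e^18

Elasticity = (17·e^18) · (18 / (17·e^18)) = 18

Interpretation: for a small percentage change in X, the percentage change in Y is approximately 18.00 times as large.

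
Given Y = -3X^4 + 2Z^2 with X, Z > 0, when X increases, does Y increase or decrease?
Y decreases

Taking the partial derivative:
∂Y/∂X = -12X^3

∂Y/∂X = -12X^3 < 0 (assuming positive values)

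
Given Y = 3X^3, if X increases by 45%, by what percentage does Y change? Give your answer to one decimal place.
204.9%

For Y = 3X^3:
If X → X(1 + 0.45)
Then Y → Y · (1 + 0.45)^3
     ≈ Y · 3.0486

Percentage change = ((1 + 0.45)^3 − 1) × 100% ≈ 204.9%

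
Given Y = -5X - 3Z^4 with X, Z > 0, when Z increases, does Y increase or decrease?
Y decreases

Taking the partial derivative:
∂Y/∂Z = -12Z^3

∂Y/∂Z = -12Z^3 < 0 (assuming positive values)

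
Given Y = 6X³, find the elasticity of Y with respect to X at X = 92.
Elasticity = 3

Elasticity = (dY/dX) · (X/Y)

dY/dX = 18·X²
At X = 92: dY/dX = 152352, Y = 4672128

Elasticity = 152352 · (92 / 4672128) = 3

Interpretation: for a small percentage change in X, the percentage change in Y is approximately 3.00 times as large.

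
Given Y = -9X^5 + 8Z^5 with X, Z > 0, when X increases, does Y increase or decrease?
Y decreases

Taking the partial derivative:
∂Y/∂X = -45X^4

∂Y/∂X = -45X^4 < 0 (assuming positive values)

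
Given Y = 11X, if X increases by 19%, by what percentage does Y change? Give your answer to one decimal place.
19.0%

For Y = 11X:
If X → X(1 + 0.19)
Then Y → Y · (1 + 0.19)^1
     = Y · 1.1900

Percentage change = ((1 + 0.19)^1 − 1) × 100% = 19.0%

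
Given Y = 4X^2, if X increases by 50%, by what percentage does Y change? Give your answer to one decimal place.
125.0%

For Y = 4X^2:
If X → X(1 + 0.5)
Then Y → Y · (1 + 0.5)^2
     = Y · 2.2500

Percentage change = ((1 + 0.5)^2 − 1) × 100% = 125.0%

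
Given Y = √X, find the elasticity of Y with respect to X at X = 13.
Elasticity = 1/2

Elasticity = (dY/dX) · (X/Y)

dY/dX = 1/(2·√X)
At X = 13: dY/dX = √13/26, Y = √13

Elasticity = (√13/26) · (13 / (√13)) = 1/2

Interpretation: for a small percentage change in X, the percentage change in Y is approximately 0.50 times as large.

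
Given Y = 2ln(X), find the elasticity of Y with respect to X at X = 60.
Elasticity = 1/ln(60) ≈ 0.2442

Elasticity = (dY/dX) · (X/Y)

dY/dX = 2/X
At X = 60: dY/dX = 1/30, Y = 2·ln(60)

Elasticity = (1/30) · (60 / (2·ln(60))) = 1/ln(60) ≈ 0.2442

Interpretation: for a small percentage change in X, the percentage change in Y is approximately 0.24 times as large.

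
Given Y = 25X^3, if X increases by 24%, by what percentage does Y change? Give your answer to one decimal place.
90.7%

For Y = 25X^3:
If X → X(1 + 0.24)
Then Y → Y · (1 + 0.24)^3
     ≈ Y · 1.9066

Percentage change = ((1 + 0.24)^3 − 1) × 100% ≈ 90.7%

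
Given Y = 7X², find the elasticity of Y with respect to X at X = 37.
Elasticity = 2

Elasticity = (dY/dX) · (X/Y)

dY/dX = 14·X
At X = 37: dY/dX = 518, Y = 9583

Elasticity = 518 · (37 / 9583) = 2

Interpretation: for a small percentage change in X, the percentage change in Y is approximately 2.00 times as large.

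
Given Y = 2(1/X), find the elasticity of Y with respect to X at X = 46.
Elasticity = -1

Elasticity = (dY/dX) · (X/Y)

dY/dX = -2/X²
At X = 46: dY/dX = -1/1058, Y = 1/23

Elasticity = (-1/1058) · (46 / (1/23)) = -1

Interpretation: for a small percentage change in X, the percentage change in Y is approximately -1.00 times as large.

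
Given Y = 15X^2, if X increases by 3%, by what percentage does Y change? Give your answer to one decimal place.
6.1%

For Y = 15X^2:
If X → X(1 + 0.03)
Then Y → Y · (1 + 0.03)^2
     = Y · 1.0609

Percentage change = ((1 + 0.03)^2 − 1) × 100% ≈ 6.1%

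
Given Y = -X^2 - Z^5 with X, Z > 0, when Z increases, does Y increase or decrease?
Y decreases

Taking the partial derivative:
∂Y/∂Z = -5Z^4

∂Y/∂Z = -5Z^4 < 0 (assuming positive values)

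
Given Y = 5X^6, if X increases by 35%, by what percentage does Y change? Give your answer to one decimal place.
505.3%

For Y = 5X^6:
If X → X(1 + 0.35)
Then Y → Y · (1 + 0.35)^6
     ≈ Y · 6.0534

Percentage change = ((1 + 0.35)^6 − 1) × 100% ≈ 505.3%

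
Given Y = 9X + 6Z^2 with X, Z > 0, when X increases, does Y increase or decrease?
Y increases

Taking the partial derivative:
∂Y/∂X = 9

∂Y/∂X = 9 > 0 (assuming positive values)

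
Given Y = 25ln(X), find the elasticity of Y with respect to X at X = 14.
Elasticity = 1/ln(14) ≈ 0.3789

Elasticity = (dY/dX) · (X/Y)

dY/dX = 25/X
At X = 14: dY/dX = 25/14, Y = 25·ln(14)

Elasticity = (25/14) · (14 / (25·ln(14))) = 1/ln(14) ≈ 0.3789

Interpretation: for a small percentage change in X, the percentage change in Y is approximately 0.38 times as large.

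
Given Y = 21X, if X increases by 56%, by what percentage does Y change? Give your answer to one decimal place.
56.0%

For Y = 21X:
If X → X(1 + 0.56)
Then Y → Y · (1 + 0.56)^1
     = Y · 1.5600

Percentage change = ((1 + 0.56)^1 − 1) × 100% = 56.0%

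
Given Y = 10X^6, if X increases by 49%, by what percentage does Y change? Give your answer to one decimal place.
994.3%

For Y = 10X^6:
If X → X(1 + 0.49)
Then Y → Y · (1 + 0.49)^6
     ≈ Y · 10.9425

Percentage change = ((1 + 0.49)^6 − 1) × 100% ≈ 994.3%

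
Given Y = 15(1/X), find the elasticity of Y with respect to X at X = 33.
Elasticity = -1

Elasticity = (dY/dX) · (X/Y)

dY/dX = -15/X²
At X = 33: dY/dX = -5/363, Y = 5/11

Elasticity = (-5/363) · (33 / (5/11)) = -1

Interpretation: for a small percentage change in X, the percentage change in Y is approximately -1.00 times as large.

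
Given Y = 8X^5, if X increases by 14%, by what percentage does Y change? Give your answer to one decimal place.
92.5%

For Y = 8X^5:
If X → X(1 + 0.14)
Then Y → Y · (1 + 0.14)^5
     ≈ Y · 1.9254

Percentage change = ((1 + 0.14)^5 − 1) × 100% ≈ 92.5%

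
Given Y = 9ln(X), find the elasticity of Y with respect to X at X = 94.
Elasticity = 1/ln(94) ≈ 0.2201

Elasticity = (dY/dX) · (X/Y)

dY/dX = 9/X
At X = 94: dY/dX = 9/94, Y = 9·ln(94)

Elasticity = (9/94) · (94 / (9·ln(94))) = 1/ln(94) ≈ 0.2201

Interpretation: for a small percentage change in X, the percentage change in Y is approximately 0.22 times as large.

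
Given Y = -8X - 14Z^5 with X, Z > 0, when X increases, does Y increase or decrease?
Y decreases

Taking the partial derivative:
∂Y/∂X = -8

∂Y/∂X = -8 < 0 (assuming positive values)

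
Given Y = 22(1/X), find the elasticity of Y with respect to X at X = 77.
Elasticity = -1

Elasticity = (dY/dX) · (X/Y)

dY/dX = -22/X²
At X = 77: dY/dX = -2/539, Y = 2/7

Elasticity = (-2/539) · (77 / (2/7)) = -1

Interpretation: for a small percentage change in X, the percentage change in Y is approximately -1.00 times as large.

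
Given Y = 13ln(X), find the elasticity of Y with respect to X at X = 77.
Elasticity = 1/ln(77) ≈ 0.2302

Elasticity = (dY/dX) · (X/Y)

dY/dX = 13/X
At X = 77: dY/dX = 13/77, Y = 13·ln(77)

Elasticity = (13/77) · (77 / (13·ln(77))) = 1/ln(77) ≈ 0.2302

Interpretation: for a small percentage change in X, the percentage change in Y is approximately 0.23 times as large.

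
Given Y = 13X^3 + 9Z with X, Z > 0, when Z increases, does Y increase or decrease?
Y increases

Taking the partial derivative:
∂Y/∂Z = 9

∂Y/∂Z = 9 > 0 (assuming positive values)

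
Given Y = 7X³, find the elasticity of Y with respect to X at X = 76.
Elasticity = 3

Elasticity = (dY/dX) · (X/Y)

dY/dX = 21·X²
At X = 76: dY/dX = 121296, Y = 3072832

Elasticity = 121296 · (76 / 3072832) = 3

Interpretation: for a small percentage change in X, the percentage change in Y is approximately 3.00 times as large.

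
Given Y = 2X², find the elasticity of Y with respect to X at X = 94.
Elasticity = 2

Elasticity = (dY/dX) · (X/Y)

dY/dX = 4·X
At X = 94: dY/dX = 376, Y = 17672

Elasticity = 376 · (94 / 17672) = 2

Interpretation: for a small percentage change in X, the percentage change in Y is approximately 2.00 times as large.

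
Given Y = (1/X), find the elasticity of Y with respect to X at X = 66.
Elasticity = -1

Elasticity = (dY/dX) · (X/Y)

dY/dX = -1/X²
At X = 66: dY/dX = -1/4356, Y = 1/66

Elasticity = (-1/4356) · (66 / (1/66)) = -1

Interpretation: for a small percentage change in X, the percentage change in Y is approximately -1.00 times as large.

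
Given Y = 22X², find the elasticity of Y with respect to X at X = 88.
Elasticity = 2

Elasticity = (dY/dX) · (X/Y)

dY/dX = 44·X
At X = 88: dY/dX = 3872, Y = 170368

Elasticity = 3872 · (88 / 170368) = 2

Interpretation: for a small percentage change in X, the percentage change in Y is approximately 2.00 times as large.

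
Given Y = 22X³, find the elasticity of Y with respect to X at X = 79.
Elasticity = 3

Elasticity = (dY/dX) · (X/Y)

dY/dX = 66·X²
At X = 79: dY/dX = 411906, Y = 10846858

Elasticity = 411906 · (79 / 10846858) = 3

Interpretation: for a small percentage change in X, the percentage change in Y is approximately 3.00 times as large.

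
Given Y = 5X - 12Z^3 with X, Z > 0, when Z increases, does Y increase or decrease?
Y decreases

Taking the partial derivative:
∂Y/∂Z = -36Z^2

∂Y/∂Z = -36Z^2 < 0 (assuming positive values)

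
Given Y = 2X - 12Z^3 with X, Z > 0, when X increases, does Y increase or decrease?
Y increases

Taking the partial derivative:
∂Y/∂X = 2

∂Y/∂X = 2 > 0 (assuming positive values)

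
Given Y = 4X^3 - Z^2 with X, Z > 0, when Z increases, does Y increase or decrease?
Y decreases

Taking the partial derivative:
∂Y/∂Z = -2Z

∂Y/∂Z = -2Z < 0 (assuming positive values)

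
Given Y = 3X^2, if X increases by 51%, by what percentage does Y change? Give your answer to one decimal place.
128.0%

For Y = 3X^2:
If X → X(1 + 0.51)
Then Y → Y · (1 + 0.51)^2
     = Y · 2.2801

Percentage change = ((1 + 0.51)^2 − 1) × 100% ≈ 128.0%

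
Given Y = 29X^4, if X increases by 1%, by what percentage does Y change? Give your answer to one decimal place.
4.1%

For Y = 29X^4:
If X → X(1 + 0.01)
Then Y → Y · (1 + 0.01)^4
     ≈ Y · 1.0406

Percentage change = ((1 + 0.01)^4 − 1) × 100% ≈ 4.1%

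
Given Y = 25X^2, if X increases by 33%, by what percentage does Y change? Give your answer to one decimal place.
76.9%

For Y = 25X^2:
If X → X(1 + 0.33)
Then Y → Y · (1 + 0.33)^2
     = Y · 1.7689

Percentage change = ((1 + 0.33)^2 − 1) × 100% ≈ 76.9%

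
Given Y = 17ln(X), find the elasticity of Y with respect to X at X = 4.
Elasticity = 1/ln(4) ≈ 0.7213

Elasticity = (dY/dX) · (X/Y)

dY/dX = 17/X
At X = 4: dY/dX = 17/4, Y = 17·ln(4)

Elasticity = (17/4) · (4 / (17·ln(4))) = 1/ln(4) ≈ 0.7213

Interpretation: for a small percentage change in X, the percentage change in Y is approximately 0.72 times as large.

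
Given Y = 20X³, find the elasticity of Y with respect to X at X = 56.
Elasticity = 3

Elasticity = (dY/dX) · (X/Y)

dY/dX = 60·X²
At X = 56: dY/dX = 188160, Y = 3512320

Elasticity = 188160 · (56 / 3512320) = 3

Interpretation: for a small percentage change in X, the percentage change in Y is approximately 3.00 times as large.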